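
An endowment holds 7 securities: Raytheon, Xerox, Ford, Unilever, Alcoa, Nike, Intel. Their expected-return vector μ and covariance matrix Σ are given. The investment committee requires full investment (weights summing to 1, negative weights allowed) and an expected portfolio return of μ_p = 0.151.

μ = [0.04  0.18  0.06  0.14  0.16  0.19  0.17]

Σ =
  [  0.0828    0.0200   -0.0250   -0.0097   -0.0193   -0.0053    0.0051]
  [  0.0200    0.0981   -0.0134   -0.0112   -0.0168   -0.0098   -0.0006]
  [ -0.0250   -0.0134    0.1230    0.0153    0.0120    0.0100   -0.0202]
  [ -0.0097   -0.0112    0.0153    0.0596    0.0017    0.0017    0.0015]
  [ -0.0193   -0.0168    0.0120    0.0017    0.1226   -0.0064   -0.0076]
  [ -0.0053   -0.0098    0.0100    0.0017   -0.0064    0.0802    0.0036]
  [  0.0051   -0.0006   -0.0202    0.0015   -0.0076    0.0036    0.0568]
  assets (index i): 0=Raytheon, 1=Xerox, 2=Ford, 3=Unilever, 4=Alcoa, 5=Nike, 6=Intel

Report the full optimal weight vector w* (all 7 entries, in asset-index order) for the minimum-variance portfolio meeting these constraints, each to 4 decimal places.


u=Σ⁻¹μ = [0.7997  2.6976  0.7464  2.5800  2.0302  2.6198  3.2526]
v=Σ⁻¹𝟙 = [17.0521  14.1624  11.9462  17.8528  13.3715  13.5859  20.9292]
a=μᵀu=2.299063  b=𝟙ᵀu=14.726191  c=𝟙ᵀv=108.900046  D=ac−b²=33.507331
λ₁=(c·0.151−b)/D = (108.900046·0.151−14.726191)/33.507331 = 0.051264
λ₂=(a−b·0.151)/D = (2.299063−14.726191·0.151)/33.507331 = 0.002250
w* = 0.051264·u + 0.002250·v:
  w_0 = 0.051264·0.7997 + 0.002250·17.0521 = 0.0794  (Raytheon)
  w_1 = 0.051264·2.6976 + 0.002250·14.1624 = 0.1702  (Xerox)
  w_2 = 0.051264·0.7464 + 0.002250·11.9462 = 0.0651  (Ford)
  w_3 = 0.051264·2.5800 + 0.002250·17.8528 = 0.1724  (Unilever)
  w_4 = 0.051264·2.0302 + 0.002250·13.3715 = 0.1342  (Alcoa)
  w_5 = 0.051264·2.6198 + 0.002250·13.5859 = 0.1649  (Nike)
  w_6 = 0.051264·3.2526 + 0.002250·20.9292 = 0.2138  (Intel)
Σw_i=1.0000  μᵀw=0.1510
σ²=wᵀΣw=λ₁·μ_p+λ₂ = 0.051264·0.151 + 0.002250 = 0.009991 ≈ 0.0100

0.0794  0.1702  0.0651  0.1724  0.1342  0.1649  0.2138


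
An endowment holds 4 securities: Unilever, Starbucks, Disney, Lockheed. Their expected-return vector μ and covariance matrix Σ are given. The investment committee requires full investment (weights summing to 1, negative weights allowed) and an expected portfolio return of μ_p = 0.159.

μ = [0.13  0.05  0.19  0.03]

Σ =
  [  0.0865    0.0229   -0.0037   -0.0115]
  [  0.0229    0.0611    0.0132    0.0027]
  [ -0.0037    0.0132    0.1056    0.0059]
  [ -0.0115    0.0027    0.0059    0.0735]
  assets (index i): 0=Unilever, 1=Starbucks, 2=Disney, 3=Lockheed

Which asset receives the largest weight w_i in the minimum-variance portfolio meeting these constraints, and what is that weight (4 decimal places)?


g=Σ⁻¹μ = [1.7207  -0.2524  1.8611  0.5373]
h=Σ⁻¹𝟙 = [11.2000  9.8426  7.8290  14.3678]
a=μᵀg=0.580798  b=𝟙ᵀg=3.866686  c=𝟙ᵀh=43.239478  D=ac−b²=10.162131
λ₁=(c·0.159−b)/D = (43.239478·0.159−3.866686)/10.162131 = 0.296039
λ₂=(a−b·0.159)/D = (0.580798−3.866686·0.159)/10.162131 = -0.003346
w* = 0.296039·g + -0.003346·h:
  w_0 = 0.296039·1.7207 + -0.003346·11.2000 = 0.4719  (Unilever)
  w_1 = 0.296039·-0.2524 + -0.003346·9.8426 = -0.1077  (Starbucks)
  w_2 = 0.296039·1.8611 + -0.003346·7.8290 = 0.5248  (Disney)
  w_3 = 0.296039·0.5373 + -0.003346·14.3678 = 0.1110  (Lockheed)
Σw_i=1.0000  μᵀw=0.1590
σ²=wᵀΣw=λ₁·μ_p+λ₂ = 0.296039·0.159 + -0.003346 = 0.043724 ≈ 0.0437

Disney (0.5248)


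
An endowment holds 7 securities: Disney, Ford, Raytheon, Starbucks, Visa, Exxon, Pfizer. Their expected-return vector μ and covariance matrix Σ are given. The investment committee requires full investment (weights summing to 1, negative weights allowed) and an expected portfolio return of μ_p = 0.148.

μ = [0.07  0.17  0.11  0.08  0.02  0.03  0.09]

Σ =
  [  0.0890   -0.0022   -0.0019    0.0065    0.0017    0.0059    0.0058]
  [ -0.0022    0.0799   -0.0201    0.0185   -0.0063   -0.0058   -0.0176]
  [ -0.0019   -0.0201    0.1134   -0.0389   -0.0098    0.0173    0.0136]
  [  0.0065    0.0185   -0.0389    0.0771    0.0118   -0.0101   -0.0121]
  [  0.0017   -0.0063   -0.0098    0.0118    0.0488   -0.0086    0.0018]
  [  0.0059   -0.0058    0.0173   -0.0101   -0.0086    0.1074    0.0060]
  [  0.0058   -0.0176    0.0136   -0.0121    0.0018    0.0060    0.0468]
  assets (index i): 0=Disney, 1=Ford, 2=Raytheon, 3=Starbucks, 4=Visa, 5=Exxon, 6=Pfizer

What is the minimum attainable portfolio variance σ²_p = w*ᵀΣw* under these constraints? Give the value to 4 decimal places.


0.0255

u=Σ⁻¹μ = [0.5785  2.9032  1.7108  1.5129  0.6690  0.1688  2.7898]
v=Σ⁻¹𝟙 = [8.0940  20.9755  15.9641  17.1461  22.6773  9.4052  25.9686]
a=μᵀu=1.112786  b=𝟙ᵀu=10.333034  c=𝟙ᵀv=120.230763  D=ac−b²=27.019472
λ₁=(c·0.148−b)/D = (120.230763·0.148−10.333034)/27.019472 = 0.276139
λ₂=(a−b·0.148)/D = (1.112786−10.333034·0.148)/27.019472 = -0.015415
w* = 0.276139·u + -0.015415·v:
  w_0 = 0.276139·0.5785 + -0.015415·8.0940 = 0.0350  (Disney)
  w_1 = 0.276139·2.9032 + -0.015415·20.9755 = 0.4783  (Ford)
  w_2 = 0.276139·1.7108 + -0.015415·15.9641 = 0.2263  (Raytheon)
  w_3 = 0.276139·1.5129 + -0.015415·17.1461 = 0.1535  (Starbucks)
  w_4 = 0.276139·0.6690 + -0.015415·22.6773 = -0.1648  (Visa)
  w_5 = 0.276139·0.1688 + -0.015415·9.4052 = -0.0984  (Exxon)
  w_6 = 0.276139·2.7898 + -0.015415·25.9686 = 0.3701  (Pfizer)
Σw_i=1.0000  μᵀw=0.1480
σ²=wᵀΣw=λ₁·μ_p+λ₂ = 0.276139·0.148 + -0.015415 = 0.025454 ≈ 0.0255


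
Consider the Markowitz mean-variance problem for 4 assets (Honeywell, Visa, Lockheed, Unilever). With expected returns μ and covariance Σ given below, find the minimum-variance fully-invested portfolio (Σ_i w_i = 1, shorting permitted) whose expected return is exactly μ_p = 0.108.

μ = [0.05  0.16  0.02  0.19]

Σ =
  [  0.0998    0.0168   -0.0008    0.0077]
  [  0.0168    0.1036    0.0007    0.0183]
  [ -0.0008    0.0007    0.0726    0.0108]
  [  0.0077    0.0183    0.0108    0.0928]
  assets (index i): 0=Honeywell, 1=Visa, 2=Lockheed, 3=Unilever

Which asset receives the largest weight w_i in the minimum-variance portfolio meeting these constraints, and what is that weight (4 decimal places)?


Unilever (0.2872)

x=Σ⁻¹μ = [0.1601  1.2009  -0.0017  1.7975]
y=Σ⁻¹𝟙 = [8.3979  6.9272  12.7240  7.2322]
a=μᵀx=0.541648  b=𝟙ᵀx=3.156849  c=𝟙ᵀy=35.281338  D=ac−b²=9.144356
λ₁=(c·0.108−b)/D = (35.281338·0.108−3.156849)/9.144356 = 0.071469
λ₂=(a−b·0.108)/D = (0.541648−3.156849·0.108)/9.144356 = 0.021949
w* = 0.071469·x + 0.021949·y:
  w_0 = 0.071469·0.1601 + 0.021949·8.3979 = 0.1958  (Honeywell)
  w_1 = 0.071469·1.2009 + 0.021949·6.9272 = 0.2379  (Visa)
  w_2 = 0.071469·-0.0017 + 0.021949·12.7240 = 0.2792  (Lockheed)
  w_3 = 0.071469·1.7975 + 0.021949·7.2322 = 0.2872  (Unilever)
Σw_i=1.0000  μᵀw=0.1080
σ²=wᵀΣw=λ₁·μ_p+λ₂ = 0.071469·0.108 + 0.021949 = 0.029667 ≈ 0.0297


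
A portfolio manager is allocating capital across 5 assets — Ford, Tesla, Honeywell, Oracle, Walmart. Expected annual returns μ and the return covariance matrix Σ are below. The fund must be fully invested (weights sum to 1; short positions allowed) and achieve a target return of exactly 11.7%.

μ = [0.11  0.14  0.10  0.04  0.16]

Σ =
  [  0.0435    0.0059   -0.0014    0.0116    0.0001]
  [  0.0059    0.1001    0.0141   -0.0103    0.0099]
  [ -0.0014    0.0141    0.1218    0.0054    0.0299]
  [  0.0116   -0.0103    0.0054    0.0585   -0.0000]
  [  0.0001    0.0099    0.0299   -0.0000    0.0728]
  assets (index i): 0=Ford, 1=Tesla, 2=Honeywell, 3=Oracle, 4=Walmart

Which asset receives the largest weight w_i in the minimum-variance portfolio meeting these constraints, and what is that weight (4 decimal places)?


p=Σ⁻¹μ = [2.2778  1.0807  0.2242  0.4017  1.9556]
q=Σ⁻¹𝟙 = [17.9823  8.7952  4.0867  14.6996  10.8371]
a=μᵀp=0.753238  b=𝟙ᵀp=5.939965  c=𝟙ᵀq=56.400876  D=ac−b²=7.200114
λ₁=(c·0.117−b)/D = (56.400876·0.117−5.939965)/7.200114 = 0.091518
λ₂=(a−b·0.117)/D = (0.753238−5.939965·0.117)/7.200114 = 0.008092
w* = 0.091518·p + 0.008092·q:
  w_0 = 0.091518·2.2778 + 0.008092·17.9823 = 0.3540  (Ford)
  w_1 = 0.091518·1.0807 + 0.008092·8.7952 = 0.1701  (Tesla)
  w_2 = 0.091518·0.2242 + 0.008092·4.0867 = 0.0536  (Honeywell)
  w_3 = 0.091518·0.4017 + 0.008092·14.6996 = 0.1557  (Oracle)
  w_4 = 0.091518·1.9556 + 0.008092·10.8371 = 0.2667  (Walmart)
Σw_i=1.0000  μᵀw=0.1170
σ²=wᵀΣw=λ₁·μ_p+λ₂ = 0.091518·0.117 + 0.008092 = 0.018799 ≈ 0.0188

Ford (0.3540)


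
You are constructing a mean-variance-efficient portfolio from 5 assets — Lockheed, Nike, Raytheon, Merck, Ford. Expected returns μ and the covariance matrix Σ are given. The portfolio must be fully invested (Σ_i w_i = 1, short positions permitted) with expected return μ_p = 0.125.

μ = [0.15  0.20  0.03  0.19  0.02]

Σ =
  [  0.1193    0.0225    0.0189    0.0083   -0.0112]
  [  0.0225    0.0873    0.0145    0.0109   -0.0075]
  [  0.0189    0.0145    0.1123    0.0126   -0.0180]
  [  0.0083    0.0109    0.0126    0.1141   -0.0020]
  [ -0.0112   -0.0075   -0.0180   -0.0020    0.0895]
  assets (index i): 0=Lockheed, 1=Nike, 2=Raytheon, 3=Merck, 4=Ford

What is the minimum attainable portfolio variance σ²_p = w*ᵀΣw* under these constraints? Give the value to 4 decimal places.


0.0240

u=Σ⁻¹μ = [0.8660  1.9648  -0.2169  1.4470  0.4852]
v=Σ⁻¹𝟙 = [6.2917  8.8582  8.2658  6.8020  14.5172]
a=μᵀu=0.800982  b=𝟙ᵀu=4.546098  c=𝟙ᵀv=44.734942  D=ac−b²=15.164889
λ₁=(c·0.125−b)/D = (44.734942·0.125−4.546098)/15.164889 = 0.068960
λ₂=(a−b·0.125)/D = (0.800982−4.546098·0.125)/15.164889 = 0.015346
w* = 0.068960·u + 0.015346·v:
  w_0 = 0.068960·0.8660 + 0.015346·6.2917 = 0.1563  (Lockheed)
  w_1 = 0.068960·1.9648 + 0.015346·8.8582 = 0.2714  (Nike)
  w_2 = 0.068960·-0.2169 + 0.015346·8.2658 = 0.1119  (Raytheon)
  w_3 = 0.068960·1.4470 + 0.015346·6.8020 = 0.2042  (Merck)
  w_4 = 0.068960·0.4852 + 0.015346·14.5172 = 0.2562  (Ford)
Σw_i=1.0000  μᵀw=0.1250
σ²=wᵀΣw=λ₁·μ_p+λ₂ = 0.068960·0.125 + 0.015346 = 0.023966 ≈ 0.0240


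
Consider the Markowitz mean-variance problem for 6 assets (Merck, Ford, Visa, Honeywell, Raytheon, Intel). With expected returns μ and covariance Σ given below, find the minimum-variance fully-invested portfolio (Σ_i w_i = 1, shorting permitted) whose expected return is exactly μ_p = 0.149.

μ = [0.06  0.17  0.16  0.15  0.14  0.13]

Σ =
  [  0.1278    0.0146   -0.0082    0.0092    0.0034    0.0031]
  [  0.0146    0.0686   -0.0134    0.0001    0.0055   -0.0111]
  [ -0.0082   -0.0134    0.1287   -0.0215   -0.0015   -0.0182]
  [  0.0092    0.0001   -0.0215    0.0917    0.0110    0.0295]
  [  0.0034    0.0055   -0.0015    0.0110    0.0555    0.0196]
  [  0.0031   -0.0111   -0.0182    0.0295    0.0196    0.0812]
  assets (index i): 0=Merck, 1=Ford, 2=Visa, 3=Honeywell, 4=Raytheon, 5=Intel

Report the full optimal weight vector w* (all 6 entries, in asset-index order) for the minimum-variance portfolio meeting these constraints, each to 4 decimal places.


x=Σ⁻¹μ = [0.0785  3.0038  2.0413  1.4148  1.4270  1.6077]
y=Σ⁻¹𝟙 = [5.5552  16.9999  13.0767  8.3404  10.5311  11.7860]
a=μᵀx=1.462975  b=𝟙ᵀx=9.573154  c=𝟙ᵀy=66.289274  D=ac−b²=5.334276
λ₁=(c·0.149−b)/D = (66.289274·0.149−9.573154)/5.334276 = 0.056980
λ₂=(a−b·0.149)/D = (1.462975−9.573154·0.149)/5.334276 = 0.006857
w* = 0.056980·x + 0.006857·y:
  w_0 = 0.056980·0.0785 + 0.006857·5.5552 = 0.0426  (Merck)
  w_1 = 0.056980·3.0038 + 0.006857·16.9999 = 0.2877  (Ford)
  w_2 = 0.056980·2.0413 + 0.006857·13.0767 = 0.2060  (Visa)
  w_3 = 0.056980·1.4148 + 0.006857·8.3404 = 0.1378  (Honeywell)
  w_4 = 0.056980·1.4270 + 0.006857·10.5311 = 0.1535  (Raytheon)
  w_5 = 0.056980·1.6077 + 0.006857·11.7860 = 0.1724  (Intel)
Σw_i=1.0000  μᵀw=0.1490
σ²=wᵀΣw=λ₁·μ_p+λ₂ = 0.056980·0.149 + 0.006857 = 0.015347 ≈ 0.0153

0.0426  0.2877  0.2060  0.1378  0.1535  0.1724


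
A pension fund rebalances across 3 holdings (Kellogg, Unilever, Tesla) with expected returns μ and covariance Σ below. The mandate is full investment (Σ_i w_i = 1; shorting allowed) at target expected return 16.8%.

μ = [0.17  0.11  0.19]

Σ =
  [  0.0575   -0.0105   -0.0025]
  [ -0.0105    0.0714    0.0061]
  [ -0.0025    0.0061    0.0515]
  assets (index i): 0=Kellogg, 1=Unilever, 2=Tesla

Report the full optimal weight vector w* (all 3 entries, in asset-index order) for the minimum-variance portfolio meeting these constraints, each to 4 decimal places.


0.3911  0.1772  0.4317

g=Σ⁻¹μ = [3.4318  1.7334  3.6506]
h=Σ⁻¹𝟙 = [21.0322  15.5094  18.6014]
a=μᵀg=1.467690  b=𝟙ᵀg=8.815777  c=𝟙ᵀh=55.143010  D=ac−b²=3.214903
λ₁=(c·0.168−b)/D = (55.143010·0.168−8.815777)/3.214903 = 0.139428
λ₂=(a−b·0.168)/D = (1.467690−8.815777·0.168)/3.214903 = -0.004156
w* = 0.139428·g + -0.004156·h:
  w_0 = 0.139428·3.4318 + -0.004156·21.0322 = 0.3911  (Kellogg)
  w_1 = 0.139428·1.7334 + -0.004156·15.5094 = 0.1772  (Unilever)
  w_2 = 0.139428·3.6506 + -0.004156·18.6014 = 0.4317  (Tesla)
Σw_i=1.0000  μᵀw=0.1680
σ²=wᵀΣw=λ₁·μ_p+λ₂ = 0.139428·0.168 + -0.004156 = 0.019268 ≈ 0.0193


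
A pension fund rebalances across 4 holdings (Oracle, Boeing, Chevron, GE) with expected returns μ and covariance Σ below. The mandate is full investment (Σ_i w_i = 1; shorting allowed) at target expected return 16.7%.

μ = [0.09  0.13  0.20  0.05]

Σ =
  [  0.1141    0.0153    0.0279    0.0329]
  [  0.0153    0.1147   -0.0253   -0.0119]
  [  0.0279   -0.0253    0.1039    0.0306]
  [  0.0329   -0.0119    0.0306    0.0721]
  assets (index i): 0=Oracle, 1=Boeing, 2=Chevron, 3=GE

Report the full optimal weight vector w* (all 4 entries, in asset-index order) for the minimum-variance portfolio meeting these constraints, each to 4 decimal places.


0.0064  0.4095  0.5599  0.0242

x=Σ⁻¹μ = [0.0061  1.6440  2.3317  -0.0276]
y=Σ⁻¹𝟙 = [1.8608  11.5398  8.6163  11.2683]
a=μᵀx=0.679244  b=𝟙ᵀx=3.954314  c=𝟙ᵀy=33.285178  D=ac−b²=6.972152
λ₁=(c·0.167−b)/D = (33.285178·0.167−3.954314)/6.972152 = 0.230103
λ₂=(a−b·0.167)/D = (0.679244−3.954314·0.167)/6.972152 = 0.002707
w* = 0.230103·x + 0.002707·y:
  w_0 = 0.230103·0.0061 + 0.002707·1.8608 = 0.0064  (Oracle)
  w_1 = 0.230103·1.6440 + 0.002707·11.5398 = 0.4095  (Boeing)
  w_2 = 0.230103·2.3317 + 0.002707·8.6163 = 0.5599  (Chevron)
  w_3 = 0.230103·-0.0276 + 0.002707·11.2683 = 0.0242  (GE)
Σw_i=1.0000  μᵀw=0.1670
σ²=wᵀΣw=λ₁·μ_p+λ₂ = 0.230103·0.167 + 0.002707 = 0.041134 ≈ 0.0411


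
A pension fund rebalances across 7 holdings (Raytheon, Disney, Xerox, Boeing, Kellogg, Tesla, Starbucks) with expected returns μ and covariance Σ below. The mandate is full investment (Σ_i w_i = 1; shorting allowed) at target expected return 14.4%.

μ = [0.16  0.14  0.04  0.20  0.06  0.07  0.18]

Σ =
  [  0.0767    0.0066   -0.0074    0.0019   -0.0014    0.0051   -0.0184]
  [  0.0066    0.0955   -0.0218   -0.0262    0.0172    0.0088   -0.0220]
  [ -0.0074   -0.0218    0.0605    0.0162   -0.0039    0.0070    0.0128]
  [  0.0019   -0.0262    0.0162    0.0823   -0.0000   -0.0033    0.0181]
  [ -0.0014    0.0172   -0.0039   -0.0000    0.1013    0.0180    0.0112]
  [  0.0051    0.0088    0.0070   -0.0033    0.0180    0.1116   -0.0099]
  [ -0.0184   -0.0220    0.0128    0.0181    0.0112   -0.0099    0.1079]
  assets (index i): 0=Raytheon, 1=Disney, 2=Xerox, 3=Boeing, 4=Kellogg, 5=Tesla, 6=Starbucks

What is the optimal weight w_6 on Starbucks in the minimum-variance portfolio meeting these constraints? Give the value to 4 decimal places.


p=Σ⁻¹μ = [2.3331  2.6488  0.6659  2.6380  -0.1370  0.5608  2.1503]
q=Σ⁻¹𝟙 = [15.4652  17.9929  19.0550  11.5132  5.4190  6.1158  11.3806]
a=μᵀp=1.716460  b=𝟙ᵀp=10.860009  c=𝟙ᵀq=86.941529  D=ac−b²=31.291863
λ₁=(c·0.144−b)/D = (86.941529·0.144−10.860009)/31.291863 = 0.053035
λ₂=(a−b·0.144)/D = (1.716460−10.860009·0.144)/31.291863 = 0.004877
w* = 0.053035·p + 0.004877·q:
  w_0 = 0.053035·2.3331 + 0.004877·15.4652 = 0.1992  (Raytheon)
  w_1 = 0.053035·2.6488 + 0.004877·17.9929 = 0.2282  (Disney)
  w_2 = 0.053035·0.6659 + 0.004877·19.0550 = 0.1283  (Xerox)
  w_3 = 0.053035·2.6380 + 0.004877·11.5132 = 0.1961  (Boeing)
  w_4 = 0.053035·-0.1370 + 0.004877·5.4190 = 0.0192  (Kellogg)
  w_5 = 0.053035·0.5608 + 0.004877·6.1158 = 0.0596  (Tesla)
  w_6 = 0.053035·2.1503 + 0.004877·11.3806 = 0.1695  (Starbucks)
Σw_i=1.0000  μᵀw=0.1440
σ²=wᵀΣw=λ₁·μ_p+λ₂ = 0.053035·0.144 + 0.004877 = 0.012514 ≈ 0.0125

0.1695


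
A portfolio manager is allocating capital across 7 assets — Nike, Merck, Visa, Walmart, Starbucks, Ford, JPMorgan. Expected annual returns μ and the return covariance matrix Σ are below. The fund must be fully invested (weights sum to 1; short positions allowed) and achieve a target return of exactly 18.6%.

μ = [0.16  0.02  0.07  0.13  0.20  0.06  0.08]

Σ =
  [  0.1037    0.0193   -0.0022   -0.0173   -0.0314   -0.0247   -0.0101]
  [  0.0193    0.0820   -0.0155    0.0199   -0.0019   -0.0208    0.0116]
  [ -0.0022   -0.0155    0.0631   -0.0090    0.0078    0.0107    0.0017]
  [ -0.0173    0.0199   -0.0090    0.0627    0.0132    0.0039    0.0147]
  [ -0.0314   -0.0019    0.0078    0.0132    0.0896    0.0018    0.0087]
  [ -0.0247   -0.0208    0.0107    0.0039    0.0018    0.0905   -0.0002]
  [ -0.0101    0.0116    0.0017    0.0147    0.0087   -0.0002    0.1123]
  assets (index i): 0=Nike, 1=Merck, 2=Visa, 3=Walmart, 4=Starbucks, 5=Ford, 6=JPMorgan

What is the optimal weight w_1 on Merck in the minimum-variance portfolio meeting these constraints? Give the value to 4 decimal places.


-0.2139

u=Σ⁻¹μ = [3.3007  -0.7068  0.8538  2.5383  2.8525  1.1355  0.5181]
v=Σ⁻¹𝟙 = [18.9340  10.7247  16.7544  14.8875  13.4440  15.8063  6.2840]
a=μᵀu=1.583784  b=𝟙ᵀu=10.492003  c=𝟙ᵀv=96.834817  D=ac−b²=43.283330
λ₁=(c·0.186−b)/D = (96.834817·0.186−10.492003)/43.283330 = 0.173722
λ₂=(a−b·0.186)/D = (1.583784−10.492003·0.186)/43.283330 = -0.008496
w* = 0.173722·u + -0.008496·v:
  w_0 = 0.173722·3.3007 + -0.008496·18.9340 = 0.4125  (Nike)
  w_1 = 0.173722·-0.7068 + -0.008496·10.7247 = -0.2139  (Merck)
  w_2 = 0.173722·0.8538 + -0.008496·16.7544 = 0.0060  (Visa)
  w_3 = 0.173722·2.5383 + -0.008496·14.8875 = 0.3145  (Walmart)
  w_4 = 0.173722·2.8525 + -0.008496·13.4440 = 0.3813  (Starbucks)
  w_5 = 0.173722·1.1355 + -0.008496·15.8063 = 0.0630  (Ford)
  w_6 = 0.173722·0.5181 + -0.008496·6.2840 = 0.0366  (JPMorgan)
Σw_i=1.0000  μᵀw=0.1860
σ²=wᵀΣw=λ₁·μ_p+λ₂ = 0.173722·0.186 + -0.008496 = 0.023816 ≈ 0.0238


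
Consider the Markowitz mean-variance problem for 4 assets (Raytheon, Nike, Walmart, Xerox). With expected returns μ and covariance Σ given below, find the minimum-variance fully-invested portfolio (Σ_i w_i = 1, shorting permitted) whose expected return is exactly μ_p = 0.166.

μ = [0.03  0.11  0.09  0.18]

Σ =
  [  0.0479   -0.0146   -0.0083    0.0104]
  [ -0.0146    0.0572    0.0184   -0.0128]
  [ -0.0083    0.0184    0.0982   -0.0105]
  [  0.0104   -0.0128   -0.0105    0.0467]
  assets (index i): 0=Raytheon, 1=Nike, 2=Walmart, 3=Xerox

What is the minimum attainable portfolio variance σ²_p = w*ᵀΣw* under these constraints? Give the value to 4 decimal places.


0.0237

u=Σ⁻¹μ = [0.6323  2.8337  0.9417  4.7020]
v=Σ⁻¹𝟙 = [25.1547  26.3197  10.0822  25.2922]
a=μᵀu=1.261799  b=𝟙ᵀu=9.109802  c=𝟙ᵀv=86.848800  D=ac−b²=26.597225
λ₁=(c·0.166−b)/D = (86.848800·0.166−9.109802)/26.597225 = 0.199536
λ₂=(a−b·0.166)/D = (1.261799−9.109802·0.166)/26.597225 = -0.009416
w* = 0.199536·u + -0.009416·v:
  w_0 = 0.199536·0.6323 + -0.009416·25.1547 = -0.1107  (Raytheon)
  w_1 = 0.199536·2.8337 + -0.009416·26.3197 = 0.3176  (Nike)
  w_2 = 0.199536·0.9417 + -0.009416·10.0822 = 0.0930  (Walmart)
  w_3 = 0.199536·4.7020 + -0.009416·25.2922 = 0.7001  (Xerox)
Σw_i=1.0000  μᵀw=0.1660
σ²=wᵀΣw=λ₁·μ_p+λ₂ = 0.199536·0.166 + -0.009416 = 0.023707 ≈ 0.0237


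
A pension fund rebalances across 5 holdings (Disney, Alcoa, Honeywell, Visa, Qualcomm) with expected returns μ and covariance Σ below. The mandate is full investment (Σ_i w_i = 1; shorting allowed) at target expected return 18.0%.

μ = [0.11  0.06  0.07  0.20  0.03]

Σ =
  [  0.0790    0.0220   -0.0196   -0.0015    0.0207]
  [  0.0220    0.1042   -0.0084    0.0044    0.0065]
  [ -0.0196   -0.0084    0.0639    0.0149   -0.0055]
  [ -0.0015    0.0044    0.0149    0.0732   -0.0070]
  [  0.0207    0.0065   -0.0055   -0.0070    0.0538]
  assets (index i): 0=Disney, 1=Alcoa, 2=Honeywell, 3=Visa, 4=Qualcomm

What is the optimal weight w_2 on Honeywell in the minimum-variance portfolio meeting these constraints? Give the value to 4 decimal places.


p=Σ⁻¹μ = [1.5400  0.2006  1.0256  2.5794  0.3813]
q=Σ⁻¹𝟙 = [11.1217  7.2445  18.8431  11.2266  16.8200]
a=μᵀp=0.780560  b=𝟙ᵀp=5.726982  c=𝟙ᵀq=65.255802  D=ac−b²=18.137773
λ₁=(c·0.180−b)/D = (65.255802·0.180−5.726982)/18.137773 = 0.331852
λ₂=(a−b·0.180)/D = (0.780560−5.726982·0.180)/18.137773 = -0.013800
w* = 0.331852·p + -0.013800·q:
  w_0 = 0.331852·1.5400 + -0.013800·11.1217 = 0.3576  (Disney)
  w_1 = 0.331852·0.2006 + -0.013800·7.2445 = -0.0334  (Alcoa)
  w_2 = 0.331852·1.0256 + -0.013800·18.8431 = 0.0803  (Honeywell)
  w_3 = 0.331852·2.5794 + -0.013800·11.2266 = 0.7011  (Visa)
  w_4 = 0.331852·0.3813 + -0.013800·16.8200 = -0.1056  (Qualcomm)
Σw_i=1.0000  μᵀw=0.1800
σ²=wᵀΣw=λ₁·μ_p+λ₂ = 0.331852·0.180 + -0.013800 = 0.045934 ≈ 0.0459

0.0803


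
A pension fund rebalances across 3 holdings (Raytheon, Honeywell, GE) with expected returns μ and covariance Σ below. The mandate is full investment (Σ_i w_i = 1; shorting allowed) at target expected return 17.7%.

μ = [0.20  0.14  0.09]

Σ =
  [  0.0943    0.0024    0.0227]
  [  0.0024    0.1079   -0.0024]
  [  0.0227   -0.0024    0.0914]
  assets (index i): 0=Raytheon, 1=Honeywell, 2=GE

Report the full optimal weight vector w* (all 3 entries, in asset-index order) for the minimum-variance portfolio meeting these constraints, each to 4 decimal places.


p=Σ⁻¹μ = [1.9609  1.2657  0.5309]
q=Σ⁻¹𝟙 = [8.1637  9.2899  9.1573]
a=μᵀp=0.617154  b=𝟙ᵀp=3.757483  c=𝟙ᵀq=26.610937  D=ac−b²=2.304374
λ₁=(c·0.177−b)/D = (26.610937·0.177−3.757483)/2.304374 = 0.413411
λ₂=(a−b·0.177)/D = (0.617154−3.757483·0.177)/2.304374 = -0.020795
w* = 0.413411·p + -0.020795·q:
  w_0 = 0.413411·1.9609 + -0.020795·8.1637 = 0.6409  (Raytheon)
  w_1 = 0.413411·1.2657 + -0.020795·9.2899 = 0.3301  (Honeywell)
  w_2 = 0.413411·0.5309 + -0.020795·9.1573 = 0.0291  (GE)
Σw_i=1.0000  μᵀw=0.1770
σ²=wᵀΣw=λ₁·μ_p+λ₂ = 0.413411·0.177 + -0.020795 = 0.052378 ≈ 0.0524

0.6409  0.3301  0.0291


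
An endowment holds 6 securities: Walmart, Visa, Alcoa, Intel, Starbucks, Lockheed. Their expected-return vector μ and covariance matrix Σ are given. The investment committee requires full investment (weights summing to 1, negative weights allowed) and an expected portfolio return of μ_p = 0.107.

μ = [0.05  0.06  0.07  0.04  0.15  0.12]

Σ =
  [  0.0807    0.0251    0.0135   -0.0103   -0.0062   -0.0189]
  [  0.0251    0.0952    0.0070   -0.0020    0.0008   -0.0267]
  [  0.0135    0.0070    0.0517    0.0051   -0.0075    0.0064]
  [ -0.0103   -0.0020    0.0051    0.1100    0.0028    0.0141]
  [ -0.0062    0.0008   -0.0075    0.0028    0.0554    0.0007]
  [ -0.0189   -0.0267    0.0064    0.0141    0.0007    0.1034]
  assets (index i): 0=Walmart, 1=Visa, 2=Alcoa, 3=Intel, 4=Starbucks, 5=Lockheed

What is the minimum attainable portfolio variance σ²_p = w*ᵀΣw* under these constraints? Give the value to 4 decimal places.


0.0147

g=Σ⁻¹μ = [0.7446  0.6964  1.3094  0.1367  2.9341  1.3569]
h=Σ⁻¹𝟙 = [12.2472  9.5414  15.6158  7.5884  20.8594  12.2310]
a=μᵀg=0.779083  b=𝟙ᵀg=7.178120  c=𝟙ᵀh=78.083283  D=ac−b²=9.307978
λ₁=(c·0.107−b)/D = (78.083283·0.107−7.178120)/9.307978 = 0.126428
λ₂=(a−b·0.107)/D = (0.779083−7.178120·0.107)/9.307978 = 0.001184
w* = 0.126428·g + 0.001184·h:
  w_0 = 0.126428·0.7446 + 0.001184·12.2472 = 0.1086  (Walmart)
  w_1 = 0.126428·0.6964 + 0.001184·9.5414 = 0.0994  (Visa)
  w_2 = 0.126428·1.3094 + 0.001184·15.6158 = 0.1840  (Alcoa)
  w_3 = 0.126428·0.1367 + 0.001184·7.5884 = 0.0263  (Intel)
  w_4 = 0.126428·2.9341 + 0.001184·20.8594 = 0.3957  (Starbucks)
  w_5 = 0.126428·1.3569 + 0.001184·12.2310 = 0.1860  (Lockheed)
Σw_i=1.0000  μᵀw=0.1070
σ²=wᵀΣw=λ₁·μ_p+λ₂ = 0.126428·0.107 + 0.001184 = 0.014712 ≈ 0.0147


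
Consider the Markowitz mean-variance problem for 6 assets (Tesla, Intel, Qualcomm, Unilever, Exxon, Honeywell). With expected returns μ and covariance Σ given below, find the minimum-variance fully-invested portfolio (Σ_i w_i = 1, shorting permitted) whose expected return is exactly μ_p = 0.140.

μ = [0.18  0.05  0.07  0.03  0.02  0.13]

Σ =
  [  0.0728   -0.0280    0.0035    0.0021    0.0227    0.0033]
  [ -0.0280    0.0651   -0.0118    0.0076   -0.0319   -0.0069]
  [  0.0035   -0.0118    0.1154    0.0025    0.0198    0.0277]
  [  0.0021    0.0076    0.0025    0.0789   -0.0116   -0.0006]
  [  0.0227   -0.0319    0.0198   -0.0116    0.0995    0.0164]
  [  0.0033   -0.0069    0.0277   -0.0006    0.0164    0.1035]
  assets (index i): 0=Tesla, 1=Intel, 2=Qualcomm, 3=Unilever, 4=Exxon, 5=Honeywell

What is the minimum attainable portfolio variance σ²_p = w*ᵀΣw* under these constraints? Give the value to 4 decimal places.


0.0222

u=Σ⁻¹μ = [3.3312  2.3658  0.4746  0.0450  -0.0866  1.1945]
v=Σ⁻¹𝟙 = [20.5881  31.9628  6.9119  10.9906  14.3399  7.0779]
a=μᵀu=0.906026  b=𝟙ᵀu=7.324478  c=𝟙ᵀv=91.871268  D=ac−b²=29.589807
λ₁=(c·0.140−b)/D = (91.871268·0.140−7.324478)/29.589807 = 0.187142
λ₂=(a−b·0.140)/D = (0.906026−7.324478·0.140)/29.589807 = -0.004035
w* = 0.187142·u + -0.004035·v:
  w_0 = 0.187142·3.3312 + -0.004035·20.5881 = 0.5403  (Tesla)
  w_1 = 0.187142·2.3658 + -0.004035·31.9628 = 0.3138  (Intel)
  w_2 = 0.187142·0.4746 + -0.004035·6.9119 = 0.0609  (Qualcomm)
  w_3 = 0.187142·0.0450 + -0.004035·10.9906 = -0.0359  (Unilever)
  w_4 = 0.187142·-0.0866 + -0.004035·14.3399 = -0.0741  (Exxon)
  w_5 = 0.187142·1.1945 + -0.004035·7.0779 = 0.1950  (Honeywell)
Σw_i=1.0000  μᵀw=0.1400
σ²=wᵀΣw=λ₁·μ_p+λ₂ = 0.187142·0.140 + -0.004035 = 0.022165 ≈ 0.0222


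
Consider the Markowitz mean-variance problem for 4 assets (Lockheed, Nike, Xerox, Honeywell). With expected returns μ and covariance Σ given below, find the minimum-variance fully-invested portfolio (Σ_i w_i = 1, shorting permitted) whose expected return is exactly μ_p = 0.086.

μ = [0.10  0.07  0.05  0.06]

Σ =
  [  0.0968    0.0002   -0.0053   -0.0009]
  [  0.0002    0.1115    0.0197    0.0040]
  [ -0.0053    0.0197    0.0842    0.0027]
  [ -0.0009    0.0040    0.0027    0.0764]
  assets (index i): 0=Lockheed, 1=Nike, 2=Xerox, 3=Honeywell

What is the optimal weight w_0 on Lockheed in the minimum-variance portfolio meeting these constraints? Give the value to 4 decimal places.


g=Σ⁻¹μ = [1.0674  0.5073  0.5182  0.7530]
h=Σ⁻¹𝟙 = [11.0145  6.6243  10.6192  12.4966]
a=μᵀg=0.213342  b=𝟙ᵀg=2.845912  c=𝟙ᵀh=40.754677  D=ac−b²=0.595451
λ₁=(c·0.086−b)/D = (40.754677·0.086−2.845912)/0.595451 = 1.106708
λ₂=(a−b·0.086)/D = (0.213342−2.845912·0.086)/0.595451 = -0.052745
w* = 1.106708·g + -0.052745·h:
  w_0 = 1.106708·1.0674 + -0.052745·11.0145 = 0.6003  (Lockheed)
  w_1 = 1.106708·0.5073 + -0.052745·6.6243 = 0.2121  (Nike)
  w_2 = 1.106708·0.5182 + -0.052745·10.6192 = 0.0134  (Xerox)
  w_3 = 1.106708·0.7530 + -0.052745·12.4966 = 0.1743  (Honeywell)
Σw_i=1.0000  μᵀw=0.0860
σ²=wᵀΣw=λ₁·μ_p+λ₂ = 1.106708·0.086 + -0.052745 = 0.042432 ≈ 0.0424

0.6003


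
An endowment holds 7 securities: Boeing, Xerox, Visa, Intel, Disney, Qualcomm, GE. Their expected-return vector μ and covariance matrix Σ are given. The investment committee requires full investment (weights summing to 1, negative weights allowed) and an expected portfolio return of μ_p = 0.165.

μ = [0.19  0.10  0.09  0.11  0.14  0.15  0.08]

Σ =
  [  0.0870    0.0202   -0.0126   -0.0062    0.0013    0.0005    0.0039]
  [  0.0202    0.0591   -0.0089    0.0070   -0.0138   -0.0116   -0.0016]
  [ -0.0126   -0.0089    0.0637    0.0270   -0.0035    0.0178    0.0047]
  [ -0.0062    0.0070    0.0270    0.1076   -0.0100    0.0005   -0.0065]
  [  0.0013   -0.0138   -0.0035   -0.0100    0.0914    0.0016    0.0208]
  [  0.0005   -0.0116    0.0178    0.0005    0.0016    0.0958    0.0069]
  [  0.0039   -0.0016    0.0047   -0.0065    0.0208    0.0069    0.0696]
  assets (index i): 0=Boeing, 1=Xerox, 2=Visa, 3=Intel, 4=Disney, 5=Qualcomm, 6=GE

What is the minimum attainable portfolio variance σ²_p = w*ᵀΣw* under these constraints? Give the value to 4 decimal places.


x=Σ⁻¹μ = [1.9602  1.8463  1.3563  0.8599  1.8159  1.4647  0.3829]
y=Σ⁻¹𝟙 = [8.7078  20.5246  15.0498  6.3975  12.9485  9.1729  9.1538]
a=μᵀx=1.278285  b=𝟙ᵀx=9.686181  c=𝟙ᵀy=81.954956  D=ac−b²=10.939701
λ₁=(c·0.165−b)/D = (81.954956·0.165−9.686181)/10.939701 = 0.350685
λ₂=(a−b·0.165)/D = (1.278285−9.686181·0.165)/10.939701 = -0.029245
w* = 0.350685·x + -0.029245·y:
  w_0 = 0.350685·1.9602 + -0.029245·8.7078 = 0.4328  (Boeing)
  w_1 = 0.350685·1.8463 + -0.029245·20.5246 = 0.0472  (Xerox)
  w_2 = 0.350685·1.3563 + -0.029245·15.0498 = 0.0355  (Visa)
  w_3 = 0.350685·0.8599 + -0.029245·6.3975 = 0.1144  (Intel)
  w_4 = 0.350685·1.8159 + -0.029245·12.9485 = 0.2581  (Disney)
  w_5 = 0.350685·1.4647 + -0.029245·9.1729 = 0.2454  (Qualcomm)
  w_6 = 0.350685·0.3829 + -0.029245·9.1538 = -0.1334  (GE)
Σw_i=1.0000  μᵀw=0.1650
σ²=wᵀΣw=λ₁·μ_p+λ₂ = 0.350685·0.165 + -0.029245 = 0.028618 ≈ 0.0286

0.0286


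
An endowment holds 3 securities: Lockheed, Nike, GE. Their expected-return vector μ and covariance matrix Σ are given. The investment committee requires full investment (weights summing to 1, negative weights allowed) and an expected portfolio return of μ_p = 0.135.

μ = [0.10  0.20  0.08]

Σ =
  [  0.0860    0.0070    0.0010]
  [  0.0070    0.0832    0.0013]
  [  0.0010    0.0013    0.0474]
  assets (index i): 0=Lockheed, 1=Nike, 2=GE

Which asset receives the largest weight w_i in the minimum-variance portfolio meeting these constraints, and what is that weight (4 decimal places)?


x=Σ⁻¹μ = [0.9571  2.2983  1.6045]
y=Σ⁻¹𝟙 = [10.5084  10.8136  20.5788]
a=μᵀx=0.683720  b=𝟙ᵀx=4.859859  c=𝟙ᵀy=41.900783  D=ac−b²=5.030189
λ₁=(c·0.135−b)/D = (41.900783·0.135−4.859859)/5.030189 = 0.158393
λ₂=(a−b·0.135)/D = (0.683720−4.859859·0.135)/5.030189 = 0.005495
w* = 0.158393·x + 0.005495·y:
  w_0 = 0.158393·0.9571 + 0.005495·10.5084 = 0.2093  (Lockheed)
  w_1 = 0.158393·2.2983 + 0.005495·10.8136 = 0.4234  (Nike)
  w_2 = 0.158393·1.6045 + 0.005495·20.5788 = 0.3672  (GE)
Σw_i=1.0000  μᵀw=0.1350
σ²=wᵀΣw=λ₁·μ_p+λ₂ = 0.158393·0.135 + 0.005495 = 0.026878 ≈ 0.0269

Nike (0.4234)


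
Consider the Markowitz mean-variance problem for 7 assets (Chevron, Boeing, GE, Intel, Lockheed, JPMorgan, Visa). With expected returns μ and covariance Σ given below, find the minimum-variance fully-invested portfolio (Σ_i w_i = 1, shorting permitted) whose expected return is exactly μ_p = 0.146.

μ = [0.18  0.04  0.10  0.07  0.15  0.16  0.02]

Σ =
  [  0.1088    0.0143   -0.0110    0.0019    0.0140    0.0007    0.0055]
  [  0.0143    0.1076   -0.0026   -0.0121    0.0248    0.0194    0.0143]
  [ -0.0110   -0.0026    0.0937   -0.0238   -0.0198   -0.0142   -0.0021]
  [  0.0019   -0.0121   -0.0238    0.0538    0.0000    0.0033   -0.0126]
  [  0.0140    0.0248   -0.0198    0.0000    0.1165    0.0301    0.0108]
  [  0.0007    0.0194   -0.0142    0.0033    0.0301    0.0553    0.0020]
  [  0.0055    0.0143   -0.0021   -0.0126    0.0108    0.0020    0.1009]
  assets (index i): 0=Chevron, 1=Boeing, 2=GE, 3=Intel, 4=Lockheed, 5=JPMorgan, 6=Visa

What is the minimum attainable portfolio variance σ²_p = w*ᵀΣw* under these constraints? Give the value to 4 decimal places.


u=Σ⁻¹μ = [1.7765  -0.3330  2.4356  2.1286  0.7344  3.0746  0.3255]
v=Σ⁻¹𝟙 = [8.8544  6.5635  23.8778  32.1281  4.6884  16.8906  12.1703]
a=μᵀu=1.307614  b=𝟙ᵀu=10.142236  c=𝟙ᵀv=105.173053  D=ac−b²=34.660865
λ₁=(c·0.146−b)/D = (105.173053·0.146−10.142236)/34.660865 = 0.150401
λ₂=(a−b·0.146)/D = (1.307614−10.142236·0.146)/34.660865 = -0.004996
w* = 0.150401·u + -0.004996·v:
  w_0 = 0.150401·1.7765 + -0.004996·8.8544 = 0.2230  (Chevron)
  w_1 = 0.150401·-0.3330 + -0.004996·6.5635 = -0.0829  (Boeing)
  w_2 = 0.150401·2.4356 + -0.004996·23.8778 = 0.2470  (GE)
  w_3 = 0.150401·2.1286 + -0.004996·32.1281 = 0.1596  (Intel)
  w_4 = 0.150401·0.7344 + -0.004996·4.6884 = 0.0870  (Lockheed)
  w_5 = 0.150401·3.0746 + -0.004996·16.8906 = 0.3780  (JPMorgan)
  w_6 = 0.150401·0.3255 + -0.004996·12.1703 = -0.0118  (Visa)
Σw_i=1.0000  μᵀw=0.1460
σ²=wᵀΣw=λ₁·μ_p+λ₂ = 0.150401·0.146 + -0.004996 = 0.016963 ≈ 0.0170

0.0170


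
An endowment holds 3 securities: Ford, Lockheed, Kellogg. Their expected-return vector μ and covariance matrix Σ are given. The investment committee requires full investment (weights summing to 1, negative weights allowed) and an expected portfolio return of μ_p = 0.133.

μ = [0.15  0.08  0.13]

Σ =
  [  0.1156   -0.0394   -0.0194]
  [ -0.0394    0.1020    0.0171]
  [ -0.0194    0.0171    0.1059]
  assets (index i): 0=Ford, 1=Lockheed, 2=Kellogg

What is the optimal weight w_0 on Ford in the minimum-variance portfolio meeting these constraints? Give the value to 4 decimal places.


g=Σ⁻¹μ = [1.9777  1.3174  1.3771]
h=Σ⁻¹𝟙 = [15.0785  13.9601  9.9509]
a=μᵀg=0.581073  b=𝟙ᵀg=4.672211  c=𝟙ᵀh=38.989593  D=ac−b²=0.826232
λ₁=(c·0.133−b)/D = (38.989593·0.133−4.672211)/0.826232 = 0.621380
λ₂=(a−b·0.133)/D = (0.581073−4.672211·0.133)/0.826232 = -0.048814
w* = 0.621380·g + -0.048814·h:
  w_0 = 0.621380·1.9777 + -0.048814·15.0785 = 0.4929  (Ford)
  w_1 = 0.621380·1.3174 + -0.048814·13.9601 = 0.1371  (Lockheed)
  w_2 = 0.621380·1.3771 + -0.048814·9.9509 = 0.3700  (Kellogg)
Σw_i=1.0000  μᵀw=0.1330
σ²=wᵀΣw=λ₁·μ_p+λ₂ = 0.621380·0.133 + -0.048814 = 0.033830 ≈ 0.0338

0.4929


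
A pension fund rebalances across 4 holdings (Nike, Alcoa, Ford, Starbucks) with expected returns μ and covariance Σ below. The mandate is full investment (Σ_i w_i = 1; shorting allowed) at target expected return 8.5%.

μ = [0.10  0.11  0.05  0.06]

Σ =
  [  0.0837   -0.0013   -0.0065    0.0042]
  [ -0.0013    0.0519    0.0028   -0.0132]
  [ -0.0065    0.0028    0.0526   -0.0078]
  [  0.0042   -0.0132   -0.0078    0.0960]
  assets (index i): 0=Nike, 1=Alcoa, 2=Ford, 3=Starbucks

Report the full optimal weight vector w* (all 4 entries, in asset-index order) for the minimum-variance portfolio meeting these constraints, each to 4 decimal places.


x=Σ⁻¹μ = [1.2694  2.3404  1.1286  0.9830]
y=Σ⁻¹𝟙 = [13.2373  22.1560  21.6391  14.6422]
a=μᵀx=0.499791  b=𝟙ᵀx=5.721368  c=𝟙ᵀy=71.674468  D=ac−b²=3.088209
λ₁=(c·0.085−b)/D = (71.674468·0.085−5.721368)/3.088209 = 0.120122
λ₂=(a−b·0.085)/D = (0.499791−5.721368·0.085)/3.088209 = 0.004363
w* = 0.120122·x + 0.004363·y:
  w_0 = 0.120122·1.2694 + 0.004363·13.2373 = 0.2102  (Nike)
  w_1 = 0.120122·2.3404 + 0.004363·22.1560 = 0.3778  (Alcoa)
  w_2 = 0.120122·1.1286 + 0.004363·21.6391 = 0.2300  (Ford)
  w_3 = 0.120122·0.9830 + 0.004363·14.6422 = 0.1820  (Starbucks)
Σw_i=1.0000  μᵀw=0.0850
σ²=wᵀΣw=λ₁·μ_p+λ₂ = 0.120122·0.085 + 0.004363 = 0.014574 ≈ 0.0146

0.2102  0.3778  0.2300  0.1820


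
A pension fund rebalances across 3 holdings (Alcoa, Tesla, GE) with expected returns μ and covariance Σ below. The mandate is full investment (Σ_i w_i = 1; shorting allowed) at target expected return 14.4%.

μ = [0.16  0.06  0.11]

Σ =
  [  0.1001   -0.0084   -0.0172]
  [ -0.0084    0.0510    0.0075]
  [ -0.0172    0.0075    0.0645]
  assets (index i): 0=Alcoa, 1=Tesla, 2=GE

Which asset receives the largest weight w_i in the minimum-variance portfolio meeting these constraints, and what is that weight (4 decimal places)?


Alcoa (0.5841)

x=Σ⁻¹μ = [2.0630  1.2052  2.1154]
y=Σ⁻¹𝟙 = [14.5676  19.4892  17.1224]
a=μᵀx=0.635092  b=𝟙ᵀx=5.383626  c=𝟙ᵀy=51.179162  D=ac−b²=3.520028
λ₁=(c·0.144−b)/D = (51.179162·0.144−5.383626)/3.520028 = 0.564249
λ₂=(a−b·0.144)/D = (0.635092−5.383626·0.144)/3.520028 = -0.039815
w* = 0.564249·x + -0.039815·y:
  w_0 = 0.564249·2.0630 + -0.039815·14.5676 = 0.5841  (Alcoa)
  w_1 = 0.564249·1.2052 + -0.039815·19.4892 = -0.0959  (Tesla)
  w_2 = 0.564249·2.1154 + -0.039815·17.1224 = 0.5119  (GE)
Σw_i=1.0000  μᵀw=0.1440
σ²=wᵀΣw=λ₁·μ_p+λ₂ = 0.564249·0.144 + -0.039815 = 0.041437 ≈ 0.0414


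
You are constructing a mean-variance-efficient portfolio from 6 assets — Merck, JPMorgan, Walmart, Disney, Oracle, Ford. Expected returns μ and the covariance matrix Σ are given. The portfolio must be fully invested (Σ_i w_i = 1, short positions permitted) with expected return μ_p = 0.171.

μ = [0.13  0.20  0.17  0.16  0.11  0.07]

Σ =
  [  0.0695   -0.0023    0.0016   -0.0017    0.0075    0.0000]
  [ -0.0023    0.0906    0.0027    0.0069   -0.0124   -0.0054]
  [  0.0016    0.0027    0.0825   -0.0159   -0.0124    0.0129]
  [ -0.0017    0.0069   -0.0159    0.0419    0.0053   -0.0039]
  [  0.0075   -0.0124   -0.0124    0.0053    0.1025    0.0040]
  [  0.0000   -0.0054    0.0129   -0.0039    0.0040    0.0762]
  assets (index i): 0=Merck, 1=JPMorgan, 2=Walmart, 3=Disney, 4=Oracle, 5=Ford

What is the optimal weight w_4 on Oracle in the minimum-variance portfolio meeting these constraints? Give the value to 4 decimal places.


p=Σ⁻¹μ = [1.8454  2.0373  2.9153  4.5719  1.2721  0.7367]
q=Σ⁻¹𝟙 = [13.9768  10.7972  16.6936  28.8303  10.0998  12.0078]
a=μᵀp=2.065968  b=𝟙ᵀp=13.378707  c=𝟙ᵀq=92.405503  D=ac−b²=11.917005
λ₁=(c·0.171−b)/D = (92.405503·0.171−13.378707)/11.917005 = 0.203292
λ₂=(a−b·0.171)/D = (2.065968−13.378707·0.171)/11.917005 = -0.018611
w* = 0.203292·p + -0.018611·q:
  w_0 = 0.203292·1.8454 + -0.018611·13.9768 = 0.1150  (Merck)
  w_1 = 0.203292·2.0373 + -0.018611·10.7972 = 0.2132  (JPMorgan)
  w_2 = 0.203292·2.9153 + -0.018611·16.6936 = 0.2820  (Walmart)
  w_3 = 0.203292·4.5719 + -0.018611·28.8303 = 0.3929  (Disney)
  w_4 = 0.203292·1.2721 + -0.018611·10.0998 = 0.0706  (Oracle)
  w_5 = 0.203292·0.7367 + -0.018611·12.0078 = -0.0737  (Ford)
Σw_i=1.0000  μᵀw=0.1710
σ²=wᵀΣw=λ₁·μ_p+λ₂ = 0.203292·0.171 + -0.018611 = 0.016152 ≈ 0.0162

0.0706


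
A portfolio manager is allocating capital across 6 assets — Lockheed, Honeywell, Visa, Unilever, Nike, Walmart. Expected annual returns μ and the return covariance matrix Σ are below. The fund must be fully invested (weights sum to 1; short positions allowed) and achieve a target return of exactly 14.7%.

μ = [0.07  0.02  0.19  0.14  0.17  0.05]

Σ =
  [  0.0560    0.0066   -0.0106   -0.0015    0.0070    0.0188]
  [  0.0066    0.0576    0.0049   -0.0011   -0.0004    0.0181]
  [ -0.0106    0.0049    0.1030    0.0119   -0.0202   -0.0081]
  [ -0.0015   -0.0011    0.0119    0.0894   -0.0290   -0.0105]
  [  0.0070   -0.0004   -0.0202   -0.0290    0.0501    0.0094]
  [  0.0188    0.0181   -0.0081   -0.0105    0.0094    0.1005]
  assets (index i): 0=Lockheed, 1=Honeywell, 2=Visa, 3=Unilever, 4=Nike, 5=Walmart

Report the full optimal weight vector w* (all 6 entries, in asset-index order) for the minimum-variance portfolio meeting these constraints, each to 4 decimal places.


0.0925  0.0457  0.1855  0.2283  0.4168  0.0313

p=Σ⁻¹μ = [0.9919  0.0066  2.8130  3.2610  6.2209  0.2963]
q=Σ⁻¹𝟙 = [13.5319  13.5559  15.4105  21.8293  36.0648  5.1270]
a=μᵀp=2.132950  b=𝟙ᵀp=13.589813  c=𝟙ᵀq=105.519340  D=ac−b²=40.384417
λ₁=(c·0.147−b)/D = (105.519340·0.147−13.589813)/40.384417 = 0.047581
λ₂=(a−b·0.147)/D = (2.132950−13.589813·0.147)/40.384417 = 0.003349
w* = 0.047581·p + 0.003349·q:
  w_0 = 0.047581·0.9919 + 0.003349·13.5319 = 0.0925  (Lockheed)
  w_1 = 0.047581·0.0066 + 0.003349·13.5559 = 0.0457  (Honeywell)
  w_2 = 0.047581·2.8130 + 0.003349·15.4105 = 0.1855  (Visa)
  w_3 = 0.047581·3.2610 + 0.003349·21.8293 = 0.2283  (Unilever)
  w_4 = 0.047581·6.2209 + 0.003349·36.0648 = 0.4168  (Nike)
  w_5 = 0.047581·0.2963 + 0.003349·5.1270 = 0.0313  (Walmart)
Σw_i=1.0000  μᵀw=0.1470
σ²=wᵀΣw=λ₁·μ_p+λ₂ = 0.047581·0.147 + 0.003349 = 0.010343 ≈ 0.0103
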